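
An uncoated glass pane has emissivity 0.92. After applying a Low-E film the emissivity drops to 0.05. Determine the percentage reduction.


Percentage reduction = (1 - coated/uncoated) * 100
  Ratio = 0.05 / 0.92 = 0.0543
  Reduction = (1 - 0.0543) * 100 = 94.6%

94.6%


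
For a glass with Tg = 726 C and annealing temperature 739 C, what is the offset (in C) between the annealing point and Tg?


Offset = T_anneal - Tg:
  offset = 739 - 726 = 13 C

13 C


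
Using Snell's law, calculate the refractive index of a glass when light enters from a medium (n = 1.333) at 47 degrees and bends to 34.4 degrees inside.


Apply Snell's law: n1 * sin(theta1) = n2 * sin(theta2)
  n2 = n1 * sin(theta1) / sin(theta2)
  sin(47) = 0.731354
  sin(34.4) = 0.564967
  n2 = 1.333 * 0.731354 / 0.564967 = 1.7256

1.7256


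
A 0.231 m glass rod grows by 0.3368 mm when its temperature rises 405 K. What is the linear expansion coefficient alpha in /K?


Rearrange dL = alpha * L0 * dT for alpha:
  alpha = dL / (L0 * dT)
  alpha = (0.3368 / 1000) / (0.231 * 405) = 0.0000036 /K = 3.6 x 10^-6 /K

3.6 x 10^-6 /K


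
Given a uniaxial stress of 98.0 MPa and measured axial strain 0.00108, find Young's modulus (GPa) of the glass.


Young's modulus: E = stress / strain
  E = 98.0 MPa / 0.00108 = 90740.74 MPa
Convert to GPa: 90740.74 / 1000 = 90.74 GPa

90.74 GPa


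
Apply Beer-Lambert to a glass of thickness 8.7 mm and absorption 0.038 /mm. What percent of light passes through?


Beer-Lambert law: T = exp(-alpha * thickness)
  exponent = -0.038 * 8.7 = -0.3306
  T = exp(-0.3306) = 0.7185
  Percentage = 0.7185 * 100 = 71.85%

71.85%


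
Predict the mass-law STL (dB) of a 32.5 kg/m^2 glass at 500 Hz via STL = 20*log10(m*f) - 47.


Mass law: STL = 20 * log10(m * f) - 47
  m * f = 32.5 * 500 = 16250
  log10(16250) = 4.21085
  STL = 20 * 4.21085 - 47 = 84.217 - 47 = 37.2 dB

37.2 dB


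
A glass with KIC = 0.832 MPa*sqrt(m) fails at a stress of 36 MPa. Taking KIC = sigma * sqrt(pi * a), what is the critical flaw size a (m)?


Rearrange KIC = sigma * sqrt(pi * a):
  sqrt(pi * a) = KIC / sigma
  sqrt(pi * a) = 0.832 / 36 = 0.023111
  a = (KIC / sigma)^2 / pi
  a = 0.023111^2 / pi = 0.00017 m

0.00017 m


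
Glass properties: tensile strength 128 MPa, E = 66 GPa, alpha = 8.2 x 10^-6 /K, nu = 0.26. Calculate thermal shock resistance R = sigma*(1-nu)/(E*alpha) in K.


Thermal shock resistance: R = sigma * (1 - nu) / (E * alpha)
  Numerator = 128 * (1 - 0.26) = 94.72
  Denominator = 66 * 1000 * (8.2 x 10^-6) = 0.5412
  R = 94.72 / 0.5412 = 175.0 K

175.0 K


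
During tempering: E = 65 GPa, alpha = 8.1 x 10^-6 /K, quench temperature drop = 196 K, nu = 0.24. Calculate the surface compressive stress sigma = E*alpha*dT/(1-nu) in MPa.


Tempering stress: sigma = E * alpha * dT / (1 - nu)
  E (MPa) = 65 * 1000 = 65000
  Numerator = 65000 * (8.1 x 10^-6) * 196 = 103.194
  Denominator = 1 - 0.24 = 0.76
  sigma = 103.194 / 0.76 = 135.8 MPa

135.8 MPa


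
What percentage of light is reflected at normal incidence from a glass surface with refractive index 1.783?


Fresnel reflectance at normal incidence:
  R = ((n - 1)/(n + 1))^2
  (n - 1)/(n + 1) = (1.783 - 1)/(1.783 + 1) = 0.281351
  R = 0.281351^2 = 0.0791584
  R(%) = 0.0791584 * 100 = 7.916%

7.916%


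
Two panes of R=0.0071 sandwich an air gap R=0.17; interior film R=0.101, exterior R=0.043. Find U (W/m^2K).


Total thermal resistance (series):
  R_total = R_in + R_glass + R_air + R_glass + R_out
  R_total = 0.101 + 0.0071 + 0.17 + 0.0071 + 0.043 = 0.3282 m^2K/W
U-value = 1 / R_total = 1 / 0.3282 = 3.047 W/m^2K

3.047 W/m^2K


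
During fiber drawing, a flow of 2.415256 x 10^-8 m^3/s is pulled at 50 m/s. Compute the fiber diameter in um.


Cross-sectional area from continuity:
  A = Q / v = 2.415256 x 10^-8 / 50 = 4.830512 x 10^-10 m^2
Diameter from circular cross-section:
  d = sqrt(4A / pi) * 10^6 (m -> um)
  d = sqrt(4 * 4.830512 x 10^-10 / pi) * 10^6 = 24.8 um

24.8 um


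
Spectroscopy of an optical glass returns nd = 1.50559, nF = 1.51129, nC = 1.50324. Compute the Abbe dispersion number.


Abbe number formula: Vd = (nd - 1) / (nF - nC)
  nd - 1 = 1.50559 - 1 = 0.50559
  nF - nC = 1.51129 - 1.50324 = 0.00805
  Vd = 0.50559 / 0.00805 = 62.81

62.81


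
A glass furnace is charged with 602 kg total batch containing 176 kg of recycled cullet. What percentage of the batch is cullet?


Cullet ratio = (cullet mass / total batch mass) * 100
  Ratio = 176 / 602 * 100 = 29.24%

29.24%


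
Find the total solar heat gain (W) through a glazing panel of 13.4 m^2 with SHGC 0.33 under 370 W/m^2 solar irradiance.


Solar heat gain: Q = Area * SHGC * Irradiance
  Q = 13.4 * 0.33 * 370 = 1636.1 W

1636.1 W


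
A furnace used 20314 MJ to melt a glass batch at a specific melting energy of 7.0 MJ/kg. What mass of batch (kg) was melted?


Rearrange E = m * s for m:
  m = E / s
  m = 20314 / 7.0 = 2902.0 kg

2902.0 kg


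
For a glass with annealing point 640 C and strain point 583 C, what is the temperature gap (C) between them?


Gap = T_anneal - T_strain:
  gap = 640 - 583 = 57 C

57 C


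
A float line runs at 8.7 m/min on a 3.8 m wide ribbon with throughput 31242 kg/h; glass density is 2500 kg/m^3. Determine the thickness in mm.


Ribbon cross-section from mass balance:
  Volume rate = throughput / density = 31242 / 2500 = 12.4968 m^3/h
  thickness = volume rate / (speed * 60 * width), i.e.
  thickness = throughput / (60 * speed * width * density) * 1000
  thickness = 31242 / (60 * 8.7 * 3.8 * 2500) * 1000 = 6.3 mm

6.3 mm


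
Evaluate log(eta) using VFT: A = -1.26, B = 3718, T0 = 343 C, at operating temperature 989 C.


VFT equation: log(eta) = A + B / (T - T0)
  T - T0 = 989 - 343 = 646
  B / (T - T0) = 3718 / 646 = 5.755
  log(eta) = -1.26 + 5.755 = 4.495

4.495


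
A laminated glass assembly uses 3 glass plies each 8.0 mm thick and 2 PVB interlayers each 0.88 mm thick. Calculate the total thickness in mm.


Total thickness = glass contribution + PVB contribution
  Glass: 3 * 8.0 = 24.0 mm
  PVB: 2 * 0.88 = 1.76 mm
  Total = 24.0 + 1.76 = 25.76 mm

25.76 mm


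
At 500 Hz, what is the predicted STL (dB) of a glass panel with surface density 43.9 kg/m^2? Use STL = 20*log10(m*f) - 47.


Mass law: STL = 20 * log10(m * f) - 47
  m * f = 43.9 * 500 = 21950
  log10(21950) = 4.34143
  STL = 20 * 4.34143 - 47 = 86.8286 - 47 = 39.8 dB

39.8 dB


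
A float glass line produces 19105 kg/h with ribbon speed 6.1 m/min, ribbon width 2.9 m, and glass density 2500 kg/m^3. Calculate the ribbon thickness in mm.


Ribbon cross-section from mass balance:
  Volume rate = throughput / density = 19105 / 2500 = 7.642 m^3/h
  thickness = volume rate / (speed * 60 * width), i.e.
  thickness = throughput / (60 * speed * width * density) * 1000
  thickness = 19105 / (60 * 6.1 * 2.9 * 2500) * 1000 = 7.2 mm

7.2 mm


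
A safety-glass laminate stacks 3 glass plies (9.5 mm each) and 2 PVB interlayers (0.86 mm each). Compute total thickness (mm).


Total thickness = glass contribution + PVB contribution
  Glass: 3 * 9.5 = 28.5 mm
  PVB: 2 * 0.86 = 1.72 mm
  Total = 28.5 + 1.72 = 30.22 mm

30.22 mm


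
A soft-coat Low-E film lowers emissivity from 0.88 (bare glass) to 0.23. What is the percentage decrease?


Percentage reduction = (1 - coated/uncoated) * 100
  Ratio = 0.23 / 0.88 = 0.2614
  Reduction = (1 - 0.2614) * 100 = 73.9%

73.9%


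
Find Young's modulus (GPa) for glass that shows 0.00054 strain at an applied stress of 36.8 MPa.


Young's modulus: E = stress / strain
  E = 36.8 MPa / 0.00054 = 68148.15 MPa
Convert to GPa: 68148.15 / 1000 = 68.15 GPa

68.15 GPa


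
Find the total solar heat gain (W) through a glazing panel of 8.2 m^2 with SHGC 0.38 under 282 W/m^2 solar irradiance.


Solar heat gain: Q = Area * SHGC * Irradiance
  Q = 8.2 * 0.38 * 282 = 878.7 W

878.7 W


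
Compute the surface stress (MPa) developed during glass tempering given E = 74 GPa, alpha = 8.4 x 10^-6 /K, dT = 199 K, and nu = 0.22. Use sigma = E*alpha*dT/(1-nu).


Tempering stress: sigma = E * alpha * dT / (1 - nu)
  E (MPa) = 74 * 1000 = 74000
  Numerator = 74000 * (8.4 x 10^-6) * 199 = 123.6984
  Denominator = 1 - 0.22 = 0.78
  sigma = 123.6984 / 0.78 = 158.6 MPa

158.6 MPa


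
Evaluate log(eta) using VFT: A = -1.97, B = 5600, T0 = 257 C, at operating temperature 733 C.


VFT equation: log(eta) = A + B / (T - T0)
  T - T0 = 733 - 257 = 476
  B / (T - T0) = 5600 / 476 = 11.765
  log(eta) = -1.97 + 11.765 = 9.795

9.795


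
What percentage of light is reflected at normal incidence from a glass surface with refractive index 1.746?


Fresnel reflectance at normal incidence:
  R = ((n - 1)/(n + 1))^2
  (n - 1)/(n + 1) = (1.746 - 1)/(1.746 + 1) = 0.271668
  R = 0.271668^2 = 0.0738035
  R(%) = 0.0738035 * 100 = 7.38%

7.38%


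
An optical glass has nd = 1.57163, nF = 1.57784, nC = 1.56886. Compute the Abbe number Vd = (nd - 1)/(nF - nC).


Abbe number formula: Vd = (nd - 1) / (nF - nC)
  nd - 1 = 1.57163 - 1 = 0.57163
  nF - nC = 1.57784 - 1.56886 = 0.00898
  Vd = 0.57163 / 0.00898 = 63.66

63.66


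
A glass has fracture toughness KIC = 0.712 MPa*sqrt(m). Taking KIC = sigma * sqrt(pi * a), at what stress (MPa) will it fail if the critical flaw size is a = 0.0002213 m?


Rearrange KIC = sigma * sqrt(pi * a):
  sigma = KIC / sqrt(pi * a)
  sqrt(pi * 0.0002213) = 0.026367
  sigma = 0.712 / 0.026367 = 27.0 MPa

27.0 MPa


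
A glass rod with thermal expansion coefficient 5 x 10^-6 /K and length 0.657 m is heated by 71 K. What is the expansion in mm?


Thermal expansion formula: dL = alpha * L0 * dT
  dL = (5 x 10^-6) * 0.657 * 71 = 0.00023324 m
Convert to mm: 0.00023324 * 1000 = 0.2332 mm

0.2332 mm


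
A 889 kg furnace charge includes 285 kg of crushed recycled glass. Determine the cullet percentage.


Cullet ratio = (cullet mass / total batch mass) * 100
  Ratio = 285 / 889 * 100 = 32.06%

32.06%


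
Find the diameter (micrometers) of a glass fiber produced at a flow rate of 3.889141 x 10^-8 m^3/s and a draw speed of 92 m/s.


Cross-sectional area from continuity:
  A = Q / v = 3.889141 x 10^-8 / 92 = 4.227327 x 10^-10 m^2
Diameter from circular cross-section:
  d = sqrt(4A / pi) * 10^6 (m -> um)
  d = sqrt(4 * 4.227327 x 10^-10 / pi) * 10^6 = 23.2 um

23.2 um


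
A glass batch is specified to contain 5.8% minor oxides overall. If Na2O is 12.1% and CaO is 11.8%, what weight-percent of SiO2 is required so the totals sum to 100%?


Known pieces sum to 100%:
  SiO2 = 100 - (others + Na2O + CaO)
  SiO2 = 100 - (5.8 + 12.1 + 11.8) = 70.3%

70.3%


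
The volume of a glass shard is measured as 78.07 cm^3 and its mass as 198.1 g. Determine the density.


Use the definition of density:
  rho = mass / volume
  rho = 198.1 / 78.07 = 2.537 g/cm^3

2.537 g/cm^3


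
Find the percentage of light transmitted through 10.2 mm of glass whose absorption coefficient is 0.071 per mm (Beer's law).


Beer-Lambert law: T = exp(-alpha * thickness)
  exponent = -0.071 * 10.2 = -0.7242
  T = exp(-0.7242) = 0.4847
  Percentage = 0.4847 * 100 = 48.47%

48.47%


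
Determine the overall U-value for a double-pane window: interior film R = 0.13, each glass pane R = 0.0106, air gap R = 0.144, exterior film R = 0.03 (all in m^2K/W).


Total thermal resistance (series):
  R_total = R_in + R_glass + R_air + R_glass + R_out
  R_total = 0.13 + 0.0106 + 0.144 + 0.0106 + 0.03 = 0.3252 m^2K/W
U-value = 1 / R_total = 1 / 0.3252 = 3.075 W/m^2K

3.075 W/m^2K


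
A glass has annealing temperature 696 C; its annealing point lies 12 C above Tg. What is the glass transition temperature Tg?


Rearrange T_anneal = Tg + offset for Tg:
  Tg = T_anneal - offset = 696 - 12 = 684 C

684 C


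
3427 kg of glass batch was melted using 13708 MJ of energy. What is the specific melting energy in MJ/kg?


Rearrange E = m * s for s:
  s = E / m
  s = 13708 / 3427 = 4.0 MJ/kg

4.0 MJ/kg


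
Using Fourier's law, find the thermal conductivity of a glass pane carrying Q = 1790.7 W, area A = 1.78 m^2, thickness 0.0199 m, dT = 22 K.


Fourier's law rearranged: k = Q * t / (A * dT)
  Numerator = 1790.7 * 0.0199 = 35.63493
  Denominator = 1.78 * 22 = 39.16
  k = 35.63493 / 39.16 = 0.91 W/mK

0.91 W/mK


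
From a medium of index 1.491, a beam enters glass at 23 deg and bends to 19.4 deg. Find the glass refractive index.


Apply Snell's law: n1 * sin(theta1) = n2 * sin(theta2)
  n2 = n1 * sin(theta1) / sin(theta2)
  sin(23) = 0.390731
  sin(19.4) = 0.332161
  n2 = 1.491 * 0.390731 / 0.332161 = 1.7539

1.7539


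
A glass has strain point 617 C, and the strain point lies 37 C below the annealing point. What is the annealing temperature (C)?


T_anneal = T_strain + gap:
  T_anneal = 617 + 37 = 654 C

654 C


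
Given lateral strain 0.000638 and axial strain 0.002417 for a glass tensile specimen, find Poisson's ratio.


Poisson's ratio: nu = lateral strain / axial strain
  nu = 0.000638 / 0.002417 = 0.264

0.264


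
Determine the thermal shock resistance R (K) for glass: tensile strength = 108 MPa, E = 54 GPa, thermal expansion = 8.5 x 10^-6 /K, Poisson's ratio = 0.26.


Thermal shock resistance: R = sigma * (1 - nu) / (E * alpha)
  Numerator = 108 * (1 - 0.26) = 79.92
  Denominator = 54 * 1000 * (8.5 x 10^-6) = 0.459
  R = 79.92 / 0.459 = 174.1 K

174.1 K


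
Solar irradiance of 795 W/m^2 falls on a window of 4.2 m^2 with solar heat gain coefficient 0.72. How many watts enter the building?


Solar heat gain: Q = Area * SHGC * Irradiance
  Q = 4.2 * 0.72 * 795 = 2404.1 W

2404.1 W


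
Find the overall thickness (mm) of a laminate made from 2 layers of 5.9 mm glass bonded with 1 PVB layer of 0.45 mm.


Total thickness = glass contribution + PVB contribution
  Glass: 2 * 5.9 = 11.8 mm
  PVB: 1 * 0.45 = 0.45 mm
  Total = 11.8 + 0.45 = 12.25 mm

12.25 mm


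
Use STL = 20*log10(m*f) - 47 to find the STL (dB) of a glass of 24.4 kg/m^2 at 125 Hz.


Mass law: STL = 20 * log10(m * f) - 47
  m * f = 24.4 * 125 = 3050
  log10(3050) = 3.4843
  STL = 20 * 3.4843 - 47 = 69.686 - 47 = 22.7 dB

22.7 dB


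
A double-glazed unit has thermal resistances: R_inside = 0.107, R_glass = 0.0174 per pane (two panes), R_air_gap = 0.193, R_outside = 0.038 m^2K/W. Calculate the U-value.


Total thermal resistance (series):
  R_total = R_in + R_glass + R_air + R_glass + R_out
  R_total = 0.107 + 0.0174 + 0.193 + 0.0174 + 0.038 = 0.3728 m^2K/W
U-value = 1 / R_total = 1 / 0.3728 = 2.682 W/m^2K

2.682 W/m^2K


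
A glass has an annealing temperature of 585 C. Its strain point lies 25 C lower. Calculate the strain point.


Strain point = annealing point - difference:
  T_strain = 585 - 25 = 560 C

560 C


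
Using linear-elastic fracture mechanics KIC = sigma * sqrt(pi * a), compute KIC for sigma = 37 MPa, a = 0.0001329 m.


Fracture toughness: KIC = sigma * sqrt(pi * a)
  pi * a = pi * 0.0001329 = 0.000417518
  sqrt(pi * a) = 0.020433
  KIC = 37 * 0.020433 = 0.756 MPa*sqrt(m)

0.756 MPa*sqrt(m)


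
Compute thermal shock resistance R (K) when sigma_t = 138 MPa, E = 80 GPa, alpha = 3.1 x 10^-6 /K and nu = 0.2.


Thermal shock resistance: R = sigma * (1 - nu) / (E * alpha)
  Numerator = 138 * (1 - 0.2) = 110.4
  Denominator = 80 * 1000 * (3.1 x 10^-6) = 0.248
  R = 110.4 / 0.248 = 445.2 K

445.2 K


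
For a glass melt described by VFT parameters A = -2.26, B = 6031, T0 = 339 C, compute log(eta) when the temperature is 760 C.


VFT equation: log(eta) = A + B / (T - T0)
  T - T0 = 760 - 339 = 421
  B / (T - T0) = 6031 / 421 = 14.325
  log(eta) = -2.26 + 14.325 = 12.065

12.065


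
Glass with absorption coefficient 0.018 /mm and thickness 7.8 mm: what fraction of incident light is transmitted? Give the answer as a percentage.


Beer-Lambert law: T = exp(-alpha * thickness)
  exponent = -0.018 * 7.8 = -0.1404
  T = exp(-0.1404) = 0.869
  Percentage = 0.869 * 100 = 86.9%

86.9%


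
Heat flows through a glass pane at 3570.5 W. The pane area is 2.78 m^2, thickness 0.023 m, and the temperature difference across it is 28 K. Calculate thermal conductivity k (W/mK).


Fourier's law rearranged: k = Q * t / (A * dT)
  Numerator = 3570.5 * 0.023 = 82.1215
  Denominator = 2.78 * 28 = 77.84
  k = 82.1215 / 77.84 = 1.055 W/mK

1.055 W/mK


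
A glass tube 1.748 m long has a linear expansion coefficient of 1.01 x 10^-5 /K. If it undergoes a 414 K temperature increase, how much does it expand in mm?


Thermal expansion formula: dL = alpha * L0 * dT
  dL = (1.01 x 10^-5) * 1.748 * 414 = 0.00730909 m
Convert to mm: 0.00730909 * 1000 = 7.3091 mm

7.3091 mm


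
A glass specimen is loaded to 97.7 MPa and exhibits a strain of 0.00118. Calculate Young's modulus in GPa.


Young's modulus: E = stress / strain
  E = 97.7 MPa / 0.00118 = 82796.61 MPa
Convert to GPa: 82796.61 / 1000 = 82.8 GPa

82.8 GPa


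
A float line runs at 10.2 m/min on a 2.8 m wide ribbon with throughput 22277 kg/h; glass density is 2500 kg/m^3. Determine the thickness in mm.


Ribbon cross-section from mass balance:
  Volume rate = throughput / density = 22277 / 2500 = 8.9108 m^3/h
  thickness = volume rate / (speed * 60 * width), i.e.
  thickness = throughput / (60 * speed * width * density) * 1000
  thickness = 22277 / (60 * 10.2 * 2.8 * 2500) * 1000 = 5.2 mm

5.2 mm


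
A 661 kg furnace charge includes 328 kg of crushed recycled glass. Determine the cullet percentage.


Cullet ratio = (cullet mass / total batch mass) * 100
  Ratio = 328 / 661 * 100 = 49.62%

49.62%


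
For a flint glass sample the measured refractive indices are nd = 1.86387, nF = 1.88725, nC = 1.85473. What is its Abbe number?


Abbe number formula: Vd = (nd - 1) / (nF - nC)
  nd - 1 = 1.86387 - 1 = 0.86387
  nF - nC = 1.88725 - 1.85473 = 0.03252
  Vd = 0.86387 / 0.03252 = 26.56

26.56


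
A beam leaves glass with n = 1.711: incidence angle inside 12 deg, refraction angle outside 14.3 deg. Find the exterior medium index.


Apply Snell's law: n1 * sin(theta1) = n2 * sin(theta2)
  n2 = n1 * sin(theta1) / sin(theta2)
  sin(12) = 0.207912
  sin(14.3) = 0.246999
  n2 = 1.711 * 0.207912 / 0.246999 = 1.4402

1.4402


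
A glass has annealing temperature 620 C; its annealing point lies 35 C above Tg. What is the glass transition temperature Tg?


Rearrange T_anneal = Tg + offset for Tg:
  Tg = T_anneal - offset = 620 - 35 = 585 C

585 C


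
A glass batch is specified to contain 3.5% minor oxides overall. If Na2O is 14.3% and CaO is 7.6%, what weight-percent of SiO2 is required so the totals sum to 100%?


Known pieces sum to 100%:
  SiO2 = 100 - (others + Na2O + CaO)
  SiO2 = 100 - (3.5 + 14.3 + 7.6) = 74.6%

74.6%


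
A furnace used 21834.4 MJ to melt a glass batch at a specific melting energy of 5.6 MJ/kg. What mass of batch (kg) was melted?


Rearrange E = m * s for m:
  m = E / s
  m = 21834.4 / 5.6 = 3899.0 kg

3899.0 kg


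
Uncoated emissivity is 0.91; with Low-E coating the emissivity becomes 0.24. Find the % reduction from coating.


Percentage reduction = (1 - coated/uncoated) * 100
  Ratio = 0.24 / 0.91 = 0.2637
  Reduction = (1 - 0.2637) * 100 = 73.6%

73.6%


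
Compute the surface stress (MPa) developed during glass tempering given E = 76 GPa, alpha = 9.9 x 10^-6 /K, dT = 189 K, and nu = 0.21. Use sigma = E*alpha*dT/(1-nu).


Tempering stress: sigma = E * alpha * dT / (1 - nu)
  E (MPa) = 76 * 1000 = 76000
  Numerator = 76000 * (9.9 x 10^-6) * 189 = 142.2036
  Denominator = 1 - 0.21 = 0.79
  sigma = 142.2036 / 0.79 = 180.0 MPa

180.0 MPa


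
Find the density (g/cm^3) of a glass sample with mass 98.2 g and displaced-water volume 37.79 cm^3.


Use the definition of density:
  rho = mass / volume
  rho = 98.2 / 37.79 = 2.599 g/cm^3

2.599 g/cm^3


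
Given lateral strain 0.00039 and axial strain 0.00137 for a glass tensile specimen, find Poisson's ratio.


Poisson's ratio: nu = lateral strain / axial strain
  nu = 0.00039 / 0.00137 = 0.2847

0.2847


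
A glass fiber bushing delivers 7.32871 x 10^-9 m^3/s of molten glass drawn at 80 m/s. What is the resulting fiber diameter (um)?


Cross-sectional area from continuity:
  A = Q / v = 7.32871 x 10^-9 / 80 = 9.160887 x 10^-11 m^2
Diameter from circular cross-section:
  d = sqrt(4A / pi) * 10^6 (m -> um)
  d = sqrt(4 * 9.160887 x 10^-11 / pi) * 10^6 = 10.8 um

10.8 um


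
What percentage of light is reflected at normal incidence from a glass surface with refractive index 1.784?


Fresnel reflectance at normal incidence:
  R = ((n - 1)/(n + 1))^2
  (n - 1)/(n + 1) = (1.784 - 1)/(1.784 + 1) = 0.281609
  R = 0.281609^2 = 0.0793036
  R(%) = 0.0793036 * 100 = 7.93%

7.93%


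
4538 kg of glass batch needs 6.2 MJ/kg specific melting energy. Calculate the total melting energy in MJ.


Total energy = mass * specific energy
  E = 4538 * 6.2 = 28135.6 MJ

28135.6 MJ


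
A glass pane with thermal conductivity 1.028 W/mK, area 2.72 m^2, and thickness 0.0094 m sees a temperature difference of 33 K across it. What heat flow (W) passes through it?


Fourier's law: Q = k * A * dT / t
  Q = 1.028 * 2.72 * 33 / 0.0094
  Q = 92.27328 / 0.0094 = 9816.3 W

9816.3 W


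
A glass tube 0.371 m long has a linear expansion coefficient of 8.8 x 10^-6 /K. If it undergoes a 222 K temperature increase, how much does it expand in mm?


Thermal expansion formula: dL = alpha * L0 * dT
  dL = (8.8 x 10^-6) * 0.371 * 222 = 0.00072479 m
Convert to mm: 0.00072479 * 1000 = 0.7248 mm

0.7248 mm


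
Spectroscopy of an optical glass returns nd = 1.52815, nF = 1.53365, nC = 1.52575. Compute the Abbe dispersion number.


Abbe number formula: Vd = (nd - 1) / (nF - nC)
  nd - 1 = 1.52815 - 1 = 0.52815
  nF - nC = 1.53365 - 1.52575 = 0.0079
  Vd = 0.52815 / 0.0079 = 66.85

66.85


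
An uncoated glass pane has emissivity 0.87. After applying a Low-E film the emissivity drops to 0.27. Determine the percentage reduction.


Percentage reduction = (1 - coated/uncoated) * 100
  Ratio = 0.27 / 0.87 = 0.3103
  Reduction = (1 - 0.3103) * 100 = 69.0%

69.0%


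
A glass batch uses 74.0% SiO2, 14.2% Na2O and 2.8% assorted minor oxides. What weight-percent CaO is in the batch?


Pieces sum to 100%:
  CaO = 100 - (SiO2 + Na2O + others)
  CaO = 100 - (74.0 + 14.2 + 2.8) = 9.0%

9.0%


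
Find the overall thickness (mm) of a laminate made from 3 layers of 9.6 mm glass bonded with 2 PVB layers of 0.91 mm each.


Total thickness = glass contribution + PVB contribution
  Glass: 3 * 9.6 = 28.8 mm
  PVB: 2 * 0.91 = 1.82 mm
  Total = 28.8 + 1.82 = 30.62 mm

30.62 mm


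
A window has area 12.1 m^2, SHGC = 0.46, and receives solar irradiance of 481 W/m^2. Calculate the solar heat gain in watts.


Solar heat gain: Q = Area * SHGC * Irradiance
  Q = 12.1 * 0.46 * 481 = 2677.2 W

2677.2 W


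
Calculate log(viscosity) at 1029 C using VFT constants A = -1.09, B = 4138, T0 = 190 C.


VFT equation: log(eta) = A + B / (T - T0)
  T - T0 = 1029 - 190 = 839
  B / (T - T0) = 4138 / 839 = 4.932
  log(eta) = -1.09 + 4.932 = 3.842

3.842


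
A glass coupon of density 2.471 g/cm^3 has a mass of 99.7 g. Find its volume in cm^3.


Rearrange rho = m / V:
  V = m / rho
  V = 99.7 / 2.471 = 40.348 cm^3

40.348 cm^3


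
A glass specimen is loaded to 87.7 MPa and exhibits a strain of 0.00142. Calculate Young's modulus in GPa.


Young's modulus: E = stress / strain
  E = 87.7 MPa / 0.00142 = 61760.56 MPa
Convert to GPa: 61760.56 / 1000 = 61.76 GPa

61.76 GPa


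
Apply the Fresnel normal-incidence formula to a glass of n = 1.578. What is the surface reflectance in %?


Fresnel reflectance at normal incidence:
  R = ((n - 1)/(n + 1))^2
  (n - 1)/(n + 1) = (1.578 - 1)/(1.578 + 1) = 0.224205
  R = 0.224205^2 = 0.0502679
  R(%) = 0.0502679 * 100 = 5.027%

5.027%


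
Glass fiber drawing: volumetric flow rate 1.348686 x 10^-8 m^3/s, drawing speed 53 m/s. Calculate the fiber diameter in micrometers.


Cross-sectional area from continuity:
  A = Q / v = 1.348686 x 10^-8 / 53 = 2.544691 x 10^-10 m^2
Diameter from circular cross-section:
  d = sqrt(4A / pi) * 10^6 (m -> um)
  d = sqrt(4 * 2.544691 x 10^-10 / pi) * 10^6 = 18.0 um

18.0 um


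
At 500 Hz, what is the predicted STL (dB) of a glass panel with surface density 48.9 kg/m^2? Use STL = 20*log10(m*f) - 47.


Mass law: STL = 20 * log10(m * f) - 47
  m * f = 48.9 * 500 = 24450
  log10(24450) = 4.38828
  STL = 20 * 4.38828 - 47 = 87.7656 - 47 = 40.8 dB

40.8 dB


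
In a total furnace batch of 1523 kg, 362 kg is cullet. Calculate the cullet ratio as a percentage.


Cullet ratio = (cullet mass / total batch mass) * 100
  Ratio = 362 / 1523 * 100 = 23.77%

23.77%


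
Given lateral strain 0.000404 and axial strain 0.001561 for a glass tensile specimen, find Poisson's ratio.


Poisson's ratio: nu = lateral strain / axial strain
  nu = 0.000404 / 0.001561 = 0.2588

0.2588


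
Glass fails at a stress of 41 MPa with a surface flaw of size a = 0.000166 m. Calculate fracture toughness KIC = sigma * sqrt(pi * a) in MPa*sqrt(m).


Fracture toughness: KIC = sigma * sqrt(pi * a)
  pi * a = pi * 0.000166 = 0.000521504
  sqrt(pi * a) = 0.022836
  KIC = 41 * 0.022836 = 0.936 MPa*sqrt(m)

0.936 MPa*sqrt(m)


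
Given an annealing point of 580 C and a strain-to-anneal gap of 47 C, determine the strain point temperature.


Strain point = annealing point - difference:
  T_strain = 580 - 47 = 533 C

533 C


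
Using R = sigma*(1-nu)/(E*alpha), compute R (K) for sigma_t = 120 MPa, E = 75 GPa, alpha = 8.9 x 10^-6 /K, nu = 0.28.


Thermal shock resistance: R = sigma * (1 - nu) / (E * alpha)
  Numerator = 120 * (1 - 0.28) = 86.4
  Denominator = 75 * 1000 * (8.9 x 10^-6) = 0.6675
  R = 86.4 / 0.6675 = 129.4 K

129.4 K


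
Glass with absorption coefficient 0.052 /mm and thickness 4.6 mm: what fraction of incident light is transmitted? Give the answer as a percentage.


Beer-Lambert law: T = exp(-alpha * thickness)
  exponent = -0.052 * 4.6 = -0.2392
  T = exp(-0.2392) = 0.7873
  Percentage = 0.7873 * 100 = 78.73%

78.73%


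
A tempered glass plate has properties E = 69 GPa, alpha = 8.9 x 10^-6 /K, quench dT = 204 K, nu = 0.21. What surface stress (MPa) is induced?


Tempering stress: sigma = E * alpha * dT / (1 - nu)
  E (MPa) = 69 * 1000 = 69000
  Numerator = 69000 * (8.9 x 10^-6) * 204 = 125.2764
  Denominator = 1 - 0.21 = 0.79
  sigma = 125.2764 / 0.79 = 158.6 MPa

158.6 MPa


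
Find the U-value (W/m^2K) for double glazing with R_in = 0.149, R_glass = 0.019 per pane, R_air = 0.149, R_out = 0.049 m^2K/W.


Total thermal resistance (series):
  R_total = R_in + R_glass + R_air + R_glass + R_out
  R_total = 0.149 + 0.019 + 0.149 + 0.019 + 0.049 = 0.385 m^2K/W
U-value = 1 / R_total = 1 / 0.385 = 2.597 W/m^2K

2.597 W/m^2K


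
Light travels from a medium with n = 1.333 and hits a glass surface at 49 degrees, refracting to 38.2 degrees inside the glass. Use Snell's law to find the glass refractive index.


Apply Snell's law: n1 * sin(theta1) = n2 * sin(theta2)
  n2 = n1 * sin(theta1) / sin(theta2)
  sin(49) = 0.75471
  sin(38.2) = 0.618408
  n2 = 1.333 * 0.75471 / 0.618408 = 1.6268

1.6268


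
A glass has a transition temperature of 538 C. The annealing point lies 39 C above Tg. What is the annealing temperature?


The annealing temperature is Tg plus the offset:
  T_anneal = 538 + 39 = 577 C

577 C


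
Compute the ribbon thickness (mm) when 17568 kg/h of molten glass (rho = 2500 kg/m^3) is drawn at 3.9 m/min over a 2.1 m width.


Ribbon cross-section from mass balance:
  Volume rate = throughput / density = 17568 / 2500 = 7.0272 m^3/h
  thickness = volume rate / (speed * 60 * width), i.e.
  thickness = throughput / (60 * speed * width * density) * 1000
  thickness = 17568 / (60 * 3.9 * 2.1 * 2500) * 1000 = 14.3 mm

14.3 mm


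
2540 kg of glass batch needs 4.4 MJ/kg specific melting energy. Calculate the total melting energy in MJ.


Total energy = mass * specific energy
  E = 2540 * 4.4 = 11176 MJ

11176 MJ


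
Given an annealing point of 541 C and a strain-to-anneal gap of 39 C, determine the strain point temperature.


Strain point = annealing point - difference:
  T_strain = 541 - 39 = 502 C

502 C


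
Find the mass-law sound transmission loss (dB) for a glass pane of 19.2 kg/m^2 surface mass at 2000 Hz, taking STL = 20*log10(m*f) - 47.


Mass law: STL = 20 * log10(m * f) - 47
  m * f = 19.2 * 2000 = 38400
  log10(38400) = 4.58433
  STL = 20 * 4.58433 - 47 = 91.6866 - 47 = 44.7 dB

44.7 dB


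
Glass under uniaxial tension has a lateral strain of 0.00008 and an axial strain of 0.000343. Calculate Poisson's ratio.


Poisson's ratio: nu = lateral strain / axial strain
  nu = 0.00008 / 0.000343 = 0.2332

0.2332


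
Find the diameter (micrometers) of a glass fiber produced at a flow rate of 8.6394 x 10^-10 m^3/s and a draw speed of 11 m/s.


Cross-sectional area from continuity:
  A = Q / v = 8.6394 x 10^-10 / 11 = 7.854 x 10^-11 m^2
Diameter from circular cross-section:
  d = sqrt(4A / pi) * 10^6 (m -> um)
  d = sqrt(4 * 7.854 x 10^-11 / pi) * 10^6 = 10.0 um

10.0 um


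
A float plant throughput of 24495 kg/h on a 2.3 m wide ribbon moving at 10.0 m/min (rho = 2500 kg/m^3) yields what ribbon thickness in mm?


Ribbon cross-section from mass balance:
  Volume rate = throughput / density = 24495 / 2500 = 9.798 m^3/h
  thickness = volume rate / (speed * 60 * width), i.e.
  thickness = throughput / (60 * speed * width * density) * 1000
  thickness = 24495 / (60 * 10.0 * 2.3 * 2500) * 1000 = 7.1 mm

7.1 mm


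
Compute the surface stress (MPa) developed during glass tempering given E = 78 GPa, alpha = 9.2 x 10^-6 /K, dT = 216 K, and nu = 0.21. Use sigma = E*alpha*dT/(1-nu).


Tempering stress: sigma = E * alpha * dT / (1 - nu)
  E (MPa) = 78 * 1000 = 78000
  Numerator = 78000 * (9.2 x 10^-6) * 216 = 155.0016
  Denominator = 1 - 0.21 = 0.79
  sigma = 155.0016 / 0.79 = 196.2 MPa

196.2 MPa


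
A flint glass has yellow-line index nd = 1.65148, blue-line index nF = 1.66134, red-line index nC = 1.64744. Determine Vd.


Abbe number formula: Vd = (nd - 1) / (nF - nC)
  nd - 1 = 1.65148 - 1 = 0.65148
  nF - nC = 1.66134 - 1.64744 = 0.0139
  Vd = 0.65148 / 0.0139 = 46.87

46.87


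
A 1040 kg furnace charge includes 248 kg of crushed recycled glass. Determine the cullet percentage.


Cullet ratio = (cullet mass / total batch mass) * 100
  Ratio = 248 / 1040 * 100 = 23.85%

23.85%


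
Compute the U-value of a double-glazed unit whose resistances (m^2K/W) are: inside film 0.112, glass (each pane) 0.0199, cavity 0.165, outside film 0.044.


Total thermal resistance (series):
  R_total = R_in + R_glass + R_air + R_glass + R_out
  R_total = 0.112 + 0.0199 + 0.165 + 0.0199 + 0.044 = 0.3608 m^2K/W
U-value = 1 / R_total = 1 / 0.3608 = 2.772 W/m^2K

2.772 W/m^2K


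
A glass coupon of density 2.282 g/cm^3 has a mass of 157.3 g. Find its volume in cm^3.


Rearrange rho = m / V:
  V = m / rho
  V = 157.3 / 2.282 = 68.931 cm^3

68.931 cm^3


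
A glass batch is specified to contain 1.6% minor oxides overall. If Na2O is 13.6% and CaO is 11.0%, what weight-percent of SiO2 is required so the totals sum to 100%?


Known pieces sum to 100%:
  SiO2 = 100 - (others + Na2O + CaO)
  SiO2 = 100 - (1.6 + 13.6 + 11.0) = 73.8%

73.8%


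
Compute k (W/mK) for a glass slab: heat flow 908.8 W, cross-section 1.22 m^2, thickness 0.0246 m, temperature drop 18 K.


Fourier's law rearranged: k = Q * t / (A * dT)
  Numerator = 908.8 * 0.0246 = 22.35648
  Denominator = 1.22 * 18 = 21.96
  k = 22.35648 / 21.96 = 1.018 W/mK

1.018 W/mK


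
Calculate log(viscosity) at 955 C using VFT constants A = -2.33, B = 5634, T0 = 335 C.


VFT equation: log(eta) = A + B / (T - T0)
  T - T0 = 955 - 335 = 620
  B / (T - T0) = 5634 / 620 = 9.087
  log(eta) = -2.33 + 9.087 = 6.757

6.757


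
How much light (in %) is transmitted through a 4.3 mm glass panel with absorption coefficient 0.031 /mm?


Beer-Lambert law: T = exp(-alpha * thickness)
  exponent = -0.031 * 4.3 = -0.1333
  T = exp(-0.1333) = 0.8752
  Percentage = 0.8752 * 100 = 87.52%

87.52%


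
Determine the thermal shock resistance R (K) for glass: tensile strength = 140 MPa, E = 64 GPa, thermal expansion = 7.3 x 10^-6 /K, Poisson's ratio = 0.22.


Thermal shock resistance: R = sigma * (1 - nu) / (E * alpha)
  Numerator = 140 * (1 - 0.22) = 109.2
  Denominator = 64 * 1000 * (7.3 x 10^-6) = 0.4672
  R = 109.2 / 0.4672 = 233.7 K

233.7 K


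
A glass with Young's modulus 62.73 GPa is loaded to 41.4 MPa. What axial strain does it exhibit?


Rearrange E = sigma / epsilon:
  epsilon = sigma / E
  E (MPa) = 62.73 * 1000 = 62730
  epsilon = 41.4 / 62730 = 0.00066

0.00066


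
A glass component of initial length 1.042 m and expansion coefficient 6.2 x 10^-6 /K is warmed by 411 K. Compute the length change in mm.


Thermal expansion formula: dL = alpha * L0 * dT
  dL = (6.2 x 10^-6) * 1.042 * 411 = 0.00265522 m
Convert to mm: 0.00265522 * 1000 = 2.6552 mm

2.6552 mm


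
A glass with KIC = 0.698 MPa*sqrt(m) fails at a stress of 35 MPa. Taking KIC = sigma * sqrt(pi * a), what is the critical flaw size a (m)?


Rearrange KIC = sigma * sqrt(pi * a):
  sqrt(pi * a) = KIC / sigma
  sqrt(pi * a) = 0.698 / 35 = 0.019943
  a = (KIC / sigma)^2 / pi
  a = 0.019943^2 / pi = 0.0001266 m

0.0001266 m


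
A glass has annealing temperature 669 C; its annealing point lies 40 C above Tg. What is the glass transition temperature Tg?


Rearrange T_anneal = Tg + offset for Tg:
  Tg = T_anneal - offset = 669 - 40 = 629 C

629 C


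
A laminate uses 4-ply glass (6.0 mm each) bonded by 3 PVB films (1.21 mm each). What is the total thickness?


Total thickness = glass contribution + PVB contribution
  Glass: 4 * 6.0 = 24.0 mm
  PVB: 3 * 1.21 = 3.63 mm
  Total = 24.0 + 3.63 = 27.63 mm

27.63 mm


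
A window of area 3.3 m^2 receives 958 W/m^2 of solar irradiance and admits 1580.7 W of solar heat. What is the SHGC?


Rearrange Q = Area * SHGC * Irradiance:
  SHGC = Q / (Area * Irradiance)
  SHGC = 1580.7 / (3.3 * 958) = 0.5

0.5


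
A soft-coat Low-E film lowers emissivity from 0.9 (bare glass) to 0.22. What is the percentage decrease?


Percentage reduction = (1 - coated/uncoated) * 100
  Ratio = 0.22 / 0.9 = 0.2444
  Reduction = (1 - 0.2444) * 100 = 75.6%

75.6%


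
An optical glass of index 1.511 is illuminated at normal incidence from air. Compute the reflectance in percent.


Fresnel reflectance at normal incidence:
  R = ((n - 1)/(n + 1))^2
  (n - 1)/(n + 1) = (1.511 - 1)/(1.511 + 1) = 0.203505
  R = 0.203505^2 = 0.0414143
  R(%) = 0.0414143 * 100 = 4.141%

4.141%


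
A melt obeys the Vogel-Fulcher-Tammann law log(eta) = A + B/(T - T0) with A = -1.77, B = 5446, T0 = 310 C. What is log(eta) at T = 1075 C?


VFT equation: log(eta) = A + B / (T - T0)
  T - T0 = 1075 - 310 = 765
  B / (T - T0) = 5446 / 765 = 7.119
  log(eta) = -1.77 + 7.119 = 5.349

5.349


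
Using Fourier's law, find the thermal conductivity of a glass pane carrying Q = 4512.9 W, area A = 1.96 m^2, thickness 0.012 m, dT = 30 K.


Fourier's law rearranged: k = Q * t / (A * dT)
  Numerator = 4512.9 * 0.012 = 54.1548
  Denominator = 1.96 * 30 = 58.8
  k = 54.1548 / 58.8 = 0.921 W/mK

0.921 W/mK


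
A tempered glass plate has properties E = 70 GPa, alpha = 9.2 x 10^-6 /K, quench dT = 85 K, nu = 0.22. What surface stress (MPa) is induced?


Tempering stress: sigma = E * alpha * dT / (1 - nu)
  E (MPa) = 70 * 1000 = 70000
  Numerator = 70000 * (9.2 x 10^-6) * 85 = 54.74
  Denominator = 1 - 0.22 = 0.78
  sigma = 54.74 / 0.78 = 70.2 MPa

70.2 MPa


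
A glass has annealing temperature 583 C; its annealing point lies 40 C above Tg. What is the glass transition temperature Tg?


Rearrange T_anneal = Tg + offset for Tg:
  Tg = T_anneal - offset = 583 - 40 = 543 C

543 C


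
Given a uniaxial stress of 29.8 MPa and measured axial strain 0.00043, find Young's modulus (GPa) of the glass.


Young's modulus: E = stress / strain
  E = 29.8 MPa / 0.00043 = 69302.33 MPa
Convert to GPa: 69302.33 / 1000 = 69.3 GPa

69.3 GPa


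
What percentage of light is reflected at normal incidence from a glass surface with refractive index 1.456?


Fresnel reflectance at normal incidence:
  R = ((n - 1)/(n + 1))^2
  (n - 1)/(n + 1) = (1.456 - 1)/(1.456 + 1) = 0.185668
  R = 0.185668^2 = 0.0344726
  R(%) = 0.0344726 * 100 = 3.447%

3.447%


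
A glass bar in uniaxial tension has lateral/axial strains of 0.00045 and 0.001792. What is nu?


Poisson's ratio: nu = lateral strain / axial strain
  nu = 0.00045 / 0.001792 = 0.2511

0.2511


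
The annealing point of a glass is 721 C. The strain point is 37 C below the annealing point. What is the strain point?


Strain point = annealing point - difference:
  T_strain = 721 - 37 = 684 C

684 C


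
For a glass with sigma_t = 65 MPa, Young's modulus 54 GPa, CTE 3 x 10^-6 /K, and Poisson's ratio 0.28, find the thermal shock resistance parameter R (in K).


Thermal shock resistance: R = sigma * (1 - nu) / (E * alpha)
  Numerator = 65 * (1 - 0.28) = 46.8
  Denominator = 54 * 1000 * (3 x 10^-6) = 0.162
  R = 46.8 / 0.162 = 288.9 K

288.9 K


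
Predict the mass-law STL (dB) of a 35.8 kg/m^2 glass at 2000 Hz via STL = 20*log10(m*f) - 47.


Mass law: STL = 20 * log10(m * f) - 47
  m * f = 35.8 * 2000 = 71600
  log10(71600) = 4.85491
  STL = 20 * 4.85491 - 47 = 97.0982 - 47 = 50.1 dB

50.1 dB


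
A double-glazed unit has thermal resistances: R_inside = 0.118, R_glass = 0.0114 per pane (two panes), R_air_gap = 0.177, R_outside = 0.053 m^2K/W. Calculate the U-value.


Total thermal resistance (series):
  R_total = R_in + R_glass + R_air + R_glass + R_out
  R_total = 0.118 + 0.0114 + 0.177 + 0.0114 + 0.053 = 0.3708 m^2K/W
U-value = 1 / R_total = 1 / 0.3708 = 2.697 W/m^2K

2.697 W/m^2K


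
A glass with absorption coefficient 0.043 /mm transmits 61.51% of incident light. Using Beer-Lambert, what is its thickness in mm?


Rearrange T = exp(-alpha * thickness):
  thickness = -ln(T) / alpha
  T = 61.51/100 = 0.6151
  ln(T) = -0.48597
  -ln(T) = 0.48597
  thickness = 0.48597 / 0.043 = 11.3 mm

11.3 mm


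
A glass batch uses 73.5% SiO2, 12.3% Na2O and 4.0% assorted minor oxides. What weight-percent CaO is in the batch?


Pieces sum to 100%:
  CaO = 100 - (SiO2 + Na2O + others)
  CaO = 100 - (73.5 + 12.3 + 4.0) = 10.2%

10.2%


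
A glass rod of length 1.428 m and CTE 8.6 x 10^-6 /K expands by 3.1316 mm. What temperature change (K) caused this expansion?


Rearrange dL = alpha * L0 * dT for dT:
  dT = dL / (alpha * L0)
  dL (m) = 3.1316 / 1000 = 0.0031316
  dT = 0.0031316 / ((8.6 x 10^-6) * 1.428) = 255.0 K

255.0 K


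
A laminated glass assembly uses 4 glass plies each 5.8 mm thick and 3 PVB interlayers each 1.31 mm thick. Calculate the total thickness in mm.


Total thickness = glass contribution + PVB contribution
  Glass: 4 * 5.8 = 23.2 mm
  PVB: 3 * 1.31 = 3.93 mm
  Total = 23.2 + 3.93 = 27.13 mm

27.13 mm


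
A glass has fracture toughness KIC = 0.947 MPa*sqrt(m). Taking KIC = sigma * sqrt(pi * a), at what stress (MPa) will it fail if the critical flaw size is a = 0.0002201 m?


Rearrange KIC = sigma * sqrt(pi * a):
  sigma = KIC / sqrt(pi * a)
  sqrt(pi * 0.0002201) = 0.026296
  sigma = 0.947 / 0.026296 = 36.01 MPa

36.01 MPa


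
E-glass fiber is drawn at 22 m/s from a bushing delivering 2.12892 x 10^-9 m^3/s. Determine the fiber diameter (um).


Cross-sectional area from continuity:
  A = Q / v = 2.12892 x 10^-9 / 22 = 9.676909 x 10^-11 m^2
Diameter from circular cross-section:
  d = sqrt(4A / pi) * 10^6 (m -> um)
  d = sqrt(4 * 9.676909 x 10^-11 / pi) * 10^6 = 11.1 um

11.1 um


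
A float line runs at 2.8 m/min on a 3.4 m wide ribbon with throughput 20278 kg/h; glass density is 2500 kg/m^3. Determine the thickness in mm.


Ribbon cross-section from mass balance:
  Volume rate = throughput / density = 20278 / 2500 = 8.1112 m^3/h
  thickness = volume rate / (speed * 60 * width), i.e.
  thickness = throughput / (60 * speed * width * density) * 1000
  thickness = 20278 / (60 * 2.8 * 3.4 * 2500) * 1000 = 14.2 mm

14.2 mm
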